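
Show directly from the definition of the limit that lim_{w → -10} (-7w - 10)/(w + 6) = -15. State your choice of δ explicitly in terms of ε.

δ = min(2, (1/4)ε)

Fix ε > 0. We want δ > 0 with 0 < |w + 10| < δ ⇒ |(-7w - 10)/(w + 6) + 15| < ε.
Combining over a common denominator, (-7w - 10)/(w + 6) + 15 = [(-7w - 10)·(-4) − 60·(w + 6)] / [(-4)·(w + 6)] = -32(w + 10) / ((-4)(w + 6)).
So |(-7w - 10)/(w + 6) + 15| = 32|w + 10| / (4·|w + 6|).
Restrict δ ≤ 2. Then |w + 10| < 2 gives |w + 6| = |(w + 10) + (-4)| ≥ 4 − 2 = 2.
Hence |(-7w - 10)/(w + 6) + 15| < 32|w + 10|/(4·2) = 4|w + 10|, which is < ε once |w + 10| < (1/4)ε.
Take δ = min(2, (1/4)ε). Then 0 < |w + 10| < δ forces both bounds, so |(-7w - 10)/(w + 6) + 15| < ε.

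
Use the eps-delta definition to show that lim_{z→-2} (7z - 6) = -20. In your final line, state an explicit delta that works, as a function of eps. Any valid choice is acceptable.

Suppose eps > 0. We need delta > 0 so that 0 < |z + 2| < delta implies |(7z - 6) + 20| < eps.
Since (7z - 6) + 20 = 7(z + 2), we have |(7z - 6) + 20| = 7|z + 2|.
Thus it suffices that |z + 2| < eps/7.
Take delta = eps/7. If 0 < |z + 2| < delta then |(7z - 6) + 20| = 7|z + 2| < 7·(eps/7) = eps.

delta = eps/7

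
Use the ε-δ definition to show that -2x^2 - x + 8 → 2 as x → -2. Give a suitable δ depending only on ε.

Suppose ε > 0. We want δ > 0 such that 0 < |x + 2| < δ implies |(-2x^2 - x + 8) − 2| < ε.
(-2x^2 - x + 8) − 2 = -2x^2 - x + 6 = (x + 2)(-2x + 3).
So |(-2x^2 - x + 8) − 2| = |x + 2|·|-2x + 3|.
Assume first that |x + 2| < 2, so |x| < 4. Then |-2x + 3| ≤ 2·4 + 3 = 11.
Hence |(-2x^2 - x + 8) − 2| ≤ 11|x + 2| < ε provided |x + 2| < ε/11.
Take δ = min(2, ε/11). Then 0 < |x + 2| < δ gives both |x + 2| < 2 and |x + 2| < ε/11, so |(-2x^2 - x + 8) − 2| < ε.

δ = min(2, ε/11)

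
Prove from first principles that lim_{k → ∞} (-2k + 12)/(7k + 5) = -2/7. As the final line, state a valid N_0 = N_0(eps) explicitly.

Suppose eps > 0. For k ≥ 1, |(-2k + 12)/(7k + 5) + 2/7| = |94|/(7(7k + 5)) = 94/(7(7k + 5)).
Since 7k + 5 ≥ 7k for k ≥ 1, this is ≤ 94/(7·7k) = (94/49)/k.
So |(-2k + 12)/(7k + 5) + 2/7| < eps whenever k > (94/49)/eps.
Take N_0 = (94/49)/eps. If k > N_0 then |(-2k + 12)/(7k + 5) + 2/7| ≤ (94/49)/k < eps.

N_0 = (94/49)/eps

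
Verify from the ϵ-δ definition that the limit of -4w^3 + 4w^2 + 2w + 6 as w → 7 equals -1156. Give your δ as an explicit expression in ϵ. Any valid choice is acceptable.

δ = min(1, ϵ/614)

Let ϵ > 0. We want δ > 0 such that 0 < |w − 7| < δ implies |(-4w^3 + 4w^2 + 2w + 6) + 1156| < ϵ.
(-4w^3 + 4w^2 + 2w + 6) + 1156 = -4w^3 + 4w^2 + 2w + 1162 = (w − 7)(-4w^2 - 24w - 166).
So |(-4w^3 + 4w^2 + 2w + 6) + 1156| = |w − 7|·|-4w^2 - 24w - 166|.
Require δ ≤ 1. Then |w − 7| < 1 gives |w| < 8, and by the triangle inequality |-4w^2 - 24w - 166| ≤ 4·8^2 + 24·8 + 166 = 614.
Hence |(-4w^3 + 4w^2 + 2w + 6) + 1156| ≤ 614|w − 7| < ϵ provided |w − 7| < ϵ/614.
Take δ = min(1, ϵ/614). Then 0 < |w − 7| < δ gives both |w − 7| < 1 and |w − 7| < ϵ/614, so |(-4w^3 + 4w^2 + 2w + 6) + 1156| < ϵ.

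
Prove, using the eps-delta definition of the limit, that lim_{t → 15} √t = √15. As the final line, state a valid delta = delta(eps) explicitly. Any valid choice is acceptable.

Let eps > 0. We want delta > 0 such that 0 < |t − 15| < delta implies |√t − √15| < eps.
Multiplying by the conjugate, |√t − √15| = |t − 15|/(√t + √15).
Restrict delta ≤ 15 so that |t − 15| < 15 forces t > 0, and then √t + √15 > √15.
Hence |√t − √15| < |t − 15|/√15, which is < eps once |t − 15| < √15·eps.
Take delta = min(15, √15·eps). If 0 < |t − 15| < delta then t > 0 and |√t − √15| < |t − 15|/√15 < eps.

delta = min(15, √15·eps)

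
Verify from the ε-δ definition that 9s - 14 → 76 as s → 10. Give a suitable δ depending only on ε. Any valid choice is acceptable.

Suppose ε > 0. We need δ > 0 so that 0 < |s − 10| < δ implies |(9s - 14) − 76| < ε.
Since (9s - 14) − 76 = 9(s − 10), we have |(9s - 14) − 76| = 9|s − 10|.
So 9|s − 10| < ε exactly when |s − 10| < ε/9.
Choosing δ = ε/9 gives |(9s - 14) − 76| = 9|s − 10| < ε whenever |s − 10| < δ.

δ = ε/9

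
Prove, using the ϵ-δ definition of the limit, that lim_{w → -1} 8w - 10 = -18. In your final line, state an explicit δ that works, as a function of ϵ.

δ = ϵ/8

Let ϵ > 0 be given. We need δ > 0 so that 0 < |w + 1| < δ implies |(8w - 10) + 18| < ϵ.
|(8w - 10) + 18| = |8w + 8| = 8|w + 1|.
So 8|w + 1| < ϵ exactly when |w + 1| < ϵ/8.
Take δ = ϵ/8. If 0 < |w + 1| < δ then |(8w - 10) + 18| = 8|w + 1| < 8·(ϵ/8) = ϵ.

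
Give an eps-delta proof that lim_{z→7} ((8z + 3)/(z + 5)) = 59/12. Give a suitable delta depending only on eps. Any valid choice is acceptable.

Suppose eps > 0. We want delta > 0 with 0 < |z − 7| < delta ⇒ |(8z + 3)/(z + 5) − (59/12)| < eps.
Combining over a common denominator, (8z + 3)/(z + 5) − (59/12) = [(8z + 3)·12 − 59·(z + 5)] / [12·(z + 5)] = 37(z − 7) / (12(z + 5)).
So |(8z + 3)/(z + 5) − (59/12)| = 37|z − 7| / (12·|z + 5|).
Restrict delta ≤ 6. Then |z − 7| < 6 gives |z + 5| = |(z − 7) + 12| ≥ 12 − 6 = 6.
Hence |(8z + 3)/(z + 5) − (59/12)| < 37|z − 7|/(12·6) = (37/72)|z − 7|, which is < eps once |z − 7| < (72/37)eps.
Take delta = min(6, (72/37)eps). Then 0 < |z − 7| < delta forces both bounds, so |(8z + 3)/(z + 5) − (59/12)| < eps.

delta = min(6, (72/37)eps)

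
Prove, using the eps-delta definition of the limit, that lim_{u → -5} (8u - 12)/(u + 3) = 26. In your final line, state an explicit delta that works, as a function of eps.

delta = min(1, (1/18)eps)

Suppose eps > 0. We want delta > 0 with 0 < |u + 5| < delta ⇒ |(8u - 12)/(u + 3) − 26| < eps.
Combining over a common denominator, (8u - 12)/(u + 3) − 26 = [(8u - 12)·(-2) − (-52)·(u + 3)] / [(-2)·(u + 3)] = 36(u + 5) / ((-2)(u + 3)).
So |(8u - 12)/(u + 3) − 26| = 36|u + 5| / (2·|u + 3|).
Require delta ≤ 1, so |u + 3| ≥ |-2| − |u + 5| > 2 − 1 = 1.
Hence |(8u - 12)/(u + 3) − 26| < 36|u + 5|/(2·1) = 18|u + 5|, which is < eps once |u + 5| < (1/18)eps.
Take delta = min(1, (1/18)eps). Then 0 < |u + 5| < delta forces both bounds, so |(8u - 12)/(u + 3) − 26| < eps.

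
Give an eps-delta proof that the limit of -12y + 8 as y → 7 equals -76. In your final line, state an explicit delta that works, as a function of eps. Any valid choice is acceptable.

delta = eps/12

Let eps > 0. We need delta > 0 so that 0 < |y − 7| < delta implies |(-12y + 8) + 76| < eps.
Since (-12y + 8) + 76 = -12(y − 7), we have |(-12y + 8) + 76| = 12|y − 7|.
So 12|y − 7| < eps exactly when |y − 7| < eps/12.
Take delta = eps/12. If 0 < |y − 7| < delta then |(-12y + 8) + 76| = 12|y − 7| < 12·(eps/12) = eps.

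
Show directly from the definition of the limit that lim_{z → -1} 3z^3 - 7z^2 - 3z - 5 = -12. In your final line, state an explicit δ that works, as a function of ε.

δ = min(1, ε/39)

Let ε > 0. We want δ > 0 such that 0 < |z + 1| < δ implies |(3z^3 - 7z^2 - 3z - 5) + 12| < ε.
(3z^3 - 7z^2 - 3z - 5) + 12 = 3z^3 - 7z^2 - 3z + 7 = (z + 1)(3z^2 - 10z + 7).
So |(3z^3 - 7z^2 - 3z - 5) + 12| = |z + 1|·|3z^2 - 10z + 7|.
Assume first that |z + 1| < 1, so |z| < 2. Then |3z^2 - 10z + 7| ≤ 3·2^2 + 10·2 + 7 = 39.
Hence |(3z^3 - 7z^2 - 3z - 5) + 12| ≤ 39|z + 1| < ε provided |z + 1| < ε/39.
Take δ = min(1, ε/39). Then 0 < |z + 1| < δ gives both |z + 1| < 1 and |z + 1| < ε/39, so |(3z^3 - 7z^2 - 3z - 5) + 12| < ε.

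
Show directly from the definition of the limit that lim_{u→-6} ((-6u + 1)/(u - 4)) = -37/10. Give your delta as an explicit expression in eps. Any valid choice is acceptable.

Suppose eps > 0. We want delta > 0 with 0 < |u + 6| < delta ⇒ |(-6u + 1)/(u - 4) + 37/10| < eps.
Combining over a common denominator, (-6u + 1)/(u - 4) + 37/10 = [(-6u + 1)·(-10) − 37·(u - 4)] / [(-10)·(u - 4)] = 23(u + 6) / ((-10)(u - 4)).
So |(-6u + 1)/(u - 4) + 37/10| = 23|u + 6| / (10·|u − 4|).
Require delta ≤ 5, so |u − 4| ≥ |-10| − |u + 6| > 10 − 5 = 5.
Hence |(-6u + 1)/(u - 4) + 37/10| < 23|u + 6|/(10·5) = (23/50)|u + 6|, which is < eps once |u + 6| < (50/23)eps.
Take delta = min(5, (50/23)eps). Then 0 < |u + 6| < delta forces both bounds, so |(-6u + 1)/(u - 4) + 37/10| < eps.

delta = min(5, (50/23)eps)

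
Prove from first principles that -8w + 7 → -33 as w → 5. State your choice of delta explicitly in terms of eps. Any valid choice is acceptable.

delta = eps/8

Let eps > 0. We need delta > 0 so that 0 < |w − 5| < delta implies |(-8w + 7) + 33| < eps.
|(-8w + 7) + 33| = |-8w + 40| = 8|w − 5|.
Thus it suffices that |w − 5| < eps/8.
Choosing delta = eps/8 gives |(-8w + 7) + 33| = 8|w − 5| < eps whenever |w − 5| < delta.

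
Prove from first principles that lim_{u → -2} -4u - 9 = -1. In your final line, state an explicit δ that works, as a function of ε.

δ = ε/4

Suppose ε > 0. We need δ > 0 so that 0 < |u + 2| < δ implies |(-4u - 9) + 1| < ε.
Since (-4u - 9) + 1 = -4(u + 2), we have |(-4u - 9) + 1| = 4|u + 2|.
Thus it suffices that |u + 2| < ε/4.
Take δ = ε/4. If 0 < |u + 2| < δ then |(-4u - 9) + 1| = 4|u + 2| < 4·(ε/4) = ε.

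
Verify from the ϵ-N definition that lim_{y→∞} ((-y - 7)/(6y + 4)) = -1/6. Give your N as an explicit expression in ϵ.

N = (19/18)/ϵ

Let ϵ > 0 be given. We seek N > 0 such that y > N implies |(-y - 7)/(6y + 4) + 1/6| < ϵ.
(-y - 7)/(6y + 4) + 1/6 = (6(-y - 7) − (-1)(6y + 4)) / (6(6y + 4)) = -38/(6(6y + 4)).
For y > 0 we have 6y + 4 > 6y, so |(-y - 7)/(6y + 4) + 1/6| = 38/(6(6y + 4)) < 38/(6·6y) = (19/18)/y.
Thus |(-y - 7)/(6y + 4) + 1/6| < ϵ whenever y > (19/18)/ϵ.
Take N = (19/18)/ϵ. If y > N then |(-y - 7)/(6y + 4) + 1/6| < (19/18)/y < ϵ.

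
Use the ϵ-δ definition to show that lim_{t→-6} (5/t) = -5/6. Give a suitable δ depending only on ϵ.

δ = min(3, (18/5)ϵ)

Let ϵ > 0 be given. We seek δ > 0 such that 0 < |t + 6| < δ implies |5/t + 5/6| < ϵ.
|5/t + 5/6| = 5·|-6 − t|/(6·|t|) = 5|t + 6|/(6|t|).
Restrict δ ≤ 3. Then |t + 6| < 3 gives |t| > 3, so 6|t| > 18.
Then |5/t + 5/6| < 5|t + 6|/18, which is < ϵ when |t + 6| < (18/5)ϵ.
Take δ = min(3, (18/5)ϵ). Then 0 < |t + 6| < δ gives both |t + 6| < 3 and |t + 6| < (18/5)ϵ, so |5/t + 5/6| < ϵ.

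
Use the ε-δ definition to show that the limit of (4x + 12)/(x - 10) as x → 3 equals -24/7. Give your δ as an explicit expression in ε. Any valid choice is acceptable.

Let ε > 0. We want δ > 0 with 0 < |x − 3| < δ ⇒ |(4x + 12)/(x - 10) + 24/7| < ε.
Combining over a common denominator, (4x + 12)/(x - 10) + 24/7 = [(4x + 12)·(-7) − 24·(x - 10)] / [(-7)·(x - 10)] = -52(x − 3) / ((-7)(x - 10)).
So |(4x + 12)/(x - 10) + 24/7| = 52|x − 3| / (7·|x − 10|).
Restrict δ ≤ 7/2. Then |x − 3| < 7/2 gives |x − 10| = |(x − 3) + (-7)| ≥ 7 − 7/2 = 7/2.
Hence |(4x + 12)/(x - 10) + 24/7| < 52|x − 3|/(7·(7/2)) = (104/49)|x − 3|, which is < ε once |x − 3| < (49/104)ε.
Take δ = min(7/2, (49/104)ε). Then 0 < |x − 3| < δ forces both bounds, so |(4x + 12)/(x - 10) + 24/7| < ε.

δ = min(7/2, (49/104)ε)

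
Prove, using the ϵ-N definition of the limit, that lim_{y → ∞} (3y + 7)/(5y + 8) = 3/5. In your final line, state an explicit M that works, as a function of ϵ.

M = (11/25)/ϵ

Let ϵ > 0. We seek M > 0 such that y > M implies |(3y + 7)/(5y + 8) − (3/5)| < ϵ.
(3y + 7)/(5y + 8) − (3/5) = (5(3y + 7) − 3(5y + 8)) / (5(5y + 8)) = 11/(5(5y + 8)).
For y > 0 we have 5y + 8 > 5y, so |(3y + 7)/(5y + 8) − (3/5)| = 11/(5(5y + 8)) < 11/(5·5y) = (11/25)/y.
Thus |(3y + 7)/(5y + 8) − (3/5)| < ϵ whenever y > (11/25)/ϵ.
Take M = (11/25)/ϵ. If y > M then |(3y + 7)/(5y + 8) − (3/5)| < (11/25)/y < ϵ.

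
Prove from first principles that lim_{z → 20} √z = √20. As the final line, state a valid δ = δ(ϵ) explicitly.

Fix ϵ > 0. We want δ > 0 such that 0 < |z − 20| < δ implies |√z − √20| < ϵ.
Multiplying by the conjugate, |√z − √20| = |z − 20|/(√z + √20).
Restrict δ ≤ 20 so that |z − 20| < 20 forces z > 0, and then √z + √20 > √20.
Hence |√z − √20| < |z − 20|/√20, which is < ϵ once |z − 20| < √20·ϵ.
Take δ = min(20, √20·ϵ). If 0 < |z − 20| < δ then z > 0 and |√z − √20| < |z − 20|/√20 < ϵ.

δ = min(20, √20·ϵ)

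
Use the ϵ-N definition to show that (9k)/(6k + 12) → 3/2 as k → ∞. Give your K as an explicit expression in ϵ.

Suppose ϵ > 0. For k ≥ 1, |(9k)/(6k + 12) − (3/2)| = |-108|/(6(6k + 12)) = 108/(6(6k + 12)).
Since 6k + 12 ≥ 6k for k ≥ 1, this is ≤ 108/(6·6k) = 3/k.
So |(9k)/(6k + 12) − (3/2)| < ϵ whenever k > 3/ϵ.
Take K = 3/ϵ. If k > K then |(9k)/(6k + 12) − (3/2)| ≤ 3/k < ϵ.

K = 3/ϵ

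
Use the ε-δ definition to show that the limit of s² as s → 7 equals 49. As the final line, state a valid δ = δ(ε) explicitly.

Fix ε > 0. We seek δ > 0 with 0 < |s − 7| < δ ⇒ |s² − 49| < ε.
Factor: s² − 49 = (s − 7)(s + 7), so |s² − 49| = |s − 7|·|s + 7|.
Impose δ ≤ 1 so that |s| < 8; then |s + 7| ≤ 15.
Hence |s² − 49| ≤ 15|s − 7|, which is < ε once |s − 7| < ε/15.
Take δ = min(1, ε/15). If 0 < |s − 7| < δ then both bounds hold and |s² − 49| ≤ 15|s − 7| < 15·(ε/15) = ε.

δ = min(1, ε/15)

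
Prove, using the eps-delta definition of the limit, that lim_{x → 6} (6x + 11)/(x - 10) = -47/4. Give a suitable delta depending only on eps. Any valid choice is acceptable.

Suppose eps > 0. We want delta > 0 with 0 < |x − 6| < delta ⇒ |(6x + 11)/(x - 10) + 47/4| < eps.
Combining over a common denominator, (6x + 11)/(x - 10) + 47/4 = [(6x + 11)·(-4) − 47·(x - 10)] / [(-4)·(x - 10)] = -71(x − 6) / ((-4)(x - 10)).
So |(6x + 11)/(x - 10) + 47/4| = 71|x − 6| / (4·|x − 10|).
Restrict delta ≤ 2. Then |x − 6| < 2 gives |x − 10| = |(x − 6) + (-4)| ≥ 4 − 2 = 2.
Hence |(6x + 11)/(x - 10) + 47/4| < 71|x − 6|/(4·2) = (71/8)|x − 6|, which is < eps once |x − 6| < (8/71)eps.
Take delta = min(2, (8/71)eps). Then 0 < |x − 6| < delta forces both bounds, so |(6x + 11)/(x - 10) + 47/4| < eps.

delta = min(2, (8/71)eps)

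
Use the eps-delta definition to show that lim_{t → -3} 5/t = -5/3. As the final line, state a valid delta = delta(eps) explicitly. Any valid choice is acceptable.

Fix eps > 0. We seek delta > 0 such that 0 < |t + 3| < delta implies |5/t + 5/3| < eps.
|5/t + 5/3| = 5·|-3 − t|/(3·|t|) = 5|t + 3|/(3|t|).
Require delta ≤ 3/2 so that |t| > 3 − 3/2 = 3/2, hence 3|t| > 9/2.
Then |5/t + 5/3| < 5|t + 3|/(9/2), which is < eps when |t + 3| < (9/10)eps.
Take delta = min(3/2, (9/10)eps). Then 0 < |t + 3| < delta gives both |t + 3| < 3/2 and |t + 3| < (9/10)eps, so |5/t + 5/3| < eps.

delta = min(3/2, (9/10)eps)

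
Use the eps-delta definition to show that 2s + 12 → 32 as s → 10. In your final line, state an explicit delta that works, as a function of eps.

delta = eps/2

Suppose eps > 0. We need delta > 0 so that 0 < |s − 10| < delta implies |(2s + 12) − 32| < eps.
|(2s + 12) − 32| = |2s - 20| = 2|s − 10|.
Thus it suffices that |s − 10| < eps/2.
Take delta = eps/2. If 0 < |s − 10| < delta then |(2s + 12) − 32| = 2|s − 10| < 2·(eps/2) = eps.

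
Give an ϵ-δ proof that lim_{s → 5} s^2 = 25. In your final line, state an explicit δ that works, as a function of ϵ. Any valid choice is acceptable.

Suppose ϵ > 0. We seek δ > 0 with 0 < |s − 5| < δ ⇒ |s^2 − 25| < ϵ.
Factor: s^2 − 25 = (s − 5)(s + 5), so |s^2 − 25| = |s − 5|·|s + 5|.
Impose δ ≤ 1 so that |s| < 6; then |s + 5| ≤ 11.
Hence |s^2 − 25| ≤ 11|s − 5|, which is < ϵ once |s − 5| < ϵ/11.
Take δ = min(1, ϵ/11). If 0 < |s − 5| < δ then both bounds hold and |s^2 − 25| ≤ 11|s − 5| < 11·(ϵ/11) = ϵ.

δ = min(1, ϵ/11)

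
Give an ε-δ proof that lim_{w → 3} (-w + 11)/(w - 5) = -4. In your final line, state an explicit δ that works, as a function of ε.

δ = min(1, (1/3)ε)

Suppose ε > 0. We want δ > 0 with 0 < |w − 3| < δ ⇒ |(-w + 11)/(w - 5) + 4| < ε.
Combining over a common denominator, (-w + 11)/(w - 5) + 4 = [(-w + 11)·(-2) − 8·(w - 5)] / [(-2)·(w - 5)] = -6(w − 3) / ((-2)(w - 5)).
So |(-w + 11)/(w - 5) + 4| = 6|w − 3| / (2·|w − 5|).
Require δ ≤ 1, so |w − 5| ≥ |-2| − |w − 3| > 2 − 1 = 1.
Hence |(-w + 11)/(w - 5) + 4| < 6|w − 3|/(2·1) = 3|w − 3|, which is < ε once |w − 3| < (1/3)ε.
Take δ = min(1, (1/3)ε). Then 0 < |w − 3| < δ forces both bounds, so |(-w + 11)/(w - 5) + 4| < ε.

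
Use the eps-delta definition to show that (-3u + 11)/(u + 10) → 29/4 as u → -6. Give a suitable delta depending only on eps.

delta = min(2, (8/41)eps)

Let eps > 0 be given. We want delta > 0 with 0 < |u + 6| < delta ⇒ |(-3u + 11)/(u + 10) − (29/4)| < eps.
Combining over a common denominator, (-3u + 11)/(u + 10) − (29/4) = [(-3u + 11)·4 − 29·(u + 10)] / [4·(u + 10)] = -41(u + 6) / (4(u + 10)).
So |(-3u + 11)/(u + 10) − (29/4)| = 41|u + 6| / (4·|u + 10|).
Restrict delta ≤ 2. Then |u + 6| < 2 gives |u + 10| = |(u + 6) + 4| ≥ 4 − 2 = 2.
Hence |(-3u + 11)/(u + 10) − (29/4)| < 41|u + 6|/(4·2) = (41/8)|u + 6|, which is < eps once |u + 6| < (8/41)eps.
Take delta = min(2, (8/41)eps). Then 0 < |u + 6| < delta forces both bounds, so |(-3u + 11)/(u + 10) − (29/4)| < eps.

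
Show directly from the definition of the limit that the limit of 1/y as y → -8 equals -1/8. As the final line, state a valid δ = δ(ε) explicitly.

Suppose ε > 0. We seek δ > 0 such that 0 < |y + 8| < δ implies |1/y + 1/8| < ε.
|1/y + 1/8| = |-8 − y|/(8·|y|) = |y + 8|/(8|y|).
Require δ ≤ 4 so that |y| > 8 − 4 = 4, hence 8|y| > 32.
Then |1/y + 1/8| < |y + 8|/32, which is < ε when |y + 8| < 32ε.
Take δ = min(4, 32ε). Then 0 < |y + 8| < δ gives both |y + 8| < 4 and |y + 8| < 32ε, so |1/y + 1/8| < ε.

δ = min(4, 32ε)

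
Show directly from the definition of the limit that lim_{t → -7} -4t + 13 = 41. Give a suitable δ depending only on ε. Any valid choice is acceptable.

δ = ε/4

Let ε > 0 be given. We need δ > 0 so that 0 < |t + 7| < δ implies |(-4t + 13) − 41| < ε.
|(-4t + 13) − 41| = |-4t - 28| = 4|t + 7|.
Thus it suffices that |t + 7| < ε/4.
Choosing δ = ε/4 gives |(-4t + 13) − 41| = 4|t + 7| < ε whenever |t + 7| < δ.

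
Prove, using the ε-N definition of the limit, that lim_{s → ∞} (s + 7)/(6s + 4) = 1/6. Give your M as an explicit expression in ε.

Let ε > 0. We seek M > 0 such that s > M implies |(s + 7)/(6s + 4) − (1/6)| < ε.
(s + 7)/(6s + 4) − (1/6) = (6(s + 7) − (6s + 4)) / (6(6s + 4)) = 38/(6(6s + 4)).
For s > 0 we have 6s + 4 > 6s, so |(s + 7)/(6s + 4) − (1/6)| = 38/(6(6s + 4)) < 38/(6·6s) = (19/18)/s.
Thus |(s + 7)/(6s + 4) − (1/6)| < ε whenever s > (19/18)/ε.
Take M = (19/18)/ε. If s > M then |(s + 7)/(6s + 4) − (1/6)| < (19/18)/s < ε.

M = (19/18)/ε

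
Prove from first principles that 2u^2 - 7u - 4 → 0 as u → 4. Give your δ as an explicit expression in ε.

δ = min(1, ε/11)

Let ε > 0 be given. We want δ > 0 such that 0 < |u − 4| < δ implies |(2u^2 - 7u - 4)| < ε.
(2u^2 - 7u - 4) = 2u^2 - 7u - 4 = (u − 4)(2u + 1).
So |(2u^2 - 7u - 4)| = |u − 4|·|2u + 1|.
Require δ ≤ 1. Then |u − 4| < 1 gives |u| < 5, and by the triangle inequality |2u + 1| ≤ 2·5 + 1 = 11.
Hence |(2u^2 - 7u - 4)| ≤ 11|u − 4| < ε provided |u − 4| < ε/11.
Choosing δ = min(1, ε/11) ensures both conditions, hence |(2u^2 - 7u - 4)| < ε.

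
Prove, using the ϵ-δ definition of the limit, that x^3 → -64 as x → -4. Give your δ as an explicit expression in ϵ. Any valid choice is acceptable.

δ = min(1, ϵ/61)

Suppose ϵ > 0. We seek δ > 0 with 0 < |x + 4| < δ ⇒ |x^3 + 64| < ϵ.
Factor: x^3 + 64 = (x + 4)(x^2 - 4x + 16), so |x^3 + 64| = |x + 4|·|x^2 - 4x + 16|.
Restrict δ ≤ 1. Then |x + 4| < 1 gives |x| < 5, so by the triangle inequality |x^2 - 4x + 16| ≤ 5^2 + 4·5 + 16 = 61.
Hence |x^3 + 64| ≤ 61|x + 4|, which is < ϵ once |x + 4| < ϵ/61.
Take δ = min(1, ϵ/61). If 0 < |x + 4| < δ then both bounds hold and |x^3 + 64| ≤ 61|x + 4| < 61·(ϵ/61) = ϵ.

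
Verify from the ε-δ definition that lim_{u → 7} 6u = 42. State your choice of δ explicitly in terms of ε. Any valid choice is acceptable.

Fix ε > 0. We need δ > 0 so that 0 < |u − 7| < δ implies |(6u) − 42| < ε.
Since (6u) − 42 = 6(u − 7), we have |(6u) − 42| = 6|u − 7|.
Thus it suffices that |u − 7| < ε/6.
Choosing δ = ε/6 gives |(6u) − 42| = 6|u − 7| < ε whenever |u − 7| < δ.

δ = ε/6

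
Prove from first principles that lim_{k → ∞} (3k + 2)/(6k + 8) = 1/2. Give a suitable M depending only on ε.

Let ε > 0. For k ≥ 1, |(3k + 2)/(6k + 8) − (1/2)| = |-12|/(6(6k + 8)) = 12/(6(6k + 8)).
Since 6k + 8 ≥ 6k for k ≥ 1, this is ≤ 12/(6·6k) = (1/3)/k.
So |(3k + 2)/(6k + 8) − (1/2)| < ε whenever k > (1/3)/ε.
Take M = (1/3)/ε. If k > M then |(3k + 2)/(6k + 8) − (1/2)| ≤ (1/3)/k < ε.

M = (1/3)/ε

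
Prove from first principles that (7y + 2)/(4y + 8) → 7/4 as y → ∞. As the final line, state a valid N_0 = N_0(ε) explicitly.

Fix ε > 0. We seek N_0 > 0 such that y > N_0 implies |(7y + 2)/(4y + 8) − (7/4)| < ε.
(7y + 2)/(4y + 8) − (7/4) = (4(7y + 2) − 7(4y + 8)) / (4(4y + 8)) = -48/(4(4y + 8)).
For y > 0 we have 4y + 8 > 4y, so |(7y + 2)/(4y + 8) − (7/4)| = 48/(4(4y + 8)) < 48/(4·4y) = 3/y.
Thus |(7y + 2)/(4y + 8) − (7/4)| < ε whenever y > 3/ε.
Take N_0 = 3/ε. If y > N_0 then |(7y + 2)/(4y + 8) − (7/4)| < 3/y < ε.

N_0 = 3/ε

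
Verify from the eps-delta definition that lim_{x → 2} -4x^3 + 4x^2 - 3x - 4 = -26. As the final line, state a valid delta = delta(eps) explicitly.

Fix eps > 0. We want delta > 0 such that 0 < |x − 2| < delta implies |(-4x^3 + 4x^2 - 3x - 4) + 26| < eps.
(-4x^3 + 4x^2 - 3x - 4) + 26 = -4x^3 + 4x^2 - 3x + 22 = (x − 2)(-4x^2 - 4x - 11).
So |(-4x^3 + 4x^2 - 3x - 4) + 26| = |x − 2|·|-4x^2 - 4x - 11|.
Require delta ≤ 1. Then |x − 2| < 1 gives |x| < 3, and by the triangle inequality |-4x^2 - 4x - 11| ≤ 4·3^2 + 4·3 + 11 = 59.
Hence |(-4x^3 + 4x^2 - 3x - 4) + 26| ≤ 59|x − 2| < eps provided |x − 2| < eps/59.
Take delta = min(1, eps/59). Then 0 < |x − 2| < delta gives both |x − 2| < 1 and |x − 2| < eps/59, so |(-4x^3 + 4x^2 - 3x - 4) + 26| < eps.

delta = min(1, eps/59)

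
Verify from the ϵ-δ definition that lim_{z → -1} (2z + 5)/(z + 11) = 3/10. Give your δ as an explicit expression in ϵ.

δ = min(5, (50/17)ϵ)

Fix ϵ > 0. We want δ > 0 with 0 < |z + 1| < δ ⇒ |(2z + 5)/(z + 11) − (3/10)| < ϵ.
Combining over a common denominator, (2z + 5)/(z + 11) − (3/10) = [(2z + 5)·10 − 3·(z + 11)] / [10·(z + 11)] = 17(z + 1) / (10(z + 11)).
So |(2z + 5)/(z + 11) − (3/10)| = 17|z + 1| / (10·|z + 11|).
Restrict δ ≤ 5. Then |z + 1| < 5 gives |z + 11| = |(z + 1) + 10| ≥ 10 − 5 = 5.
Hence |(2z + 5)/(z + 11) − (3/10)| < 17|z + 1|/(10·5) = (17/50)|z + 1|, which is < ϵ once |z + 1| < (50/17)ϵ.
Take δ = min(5, (50/17)ϵ). Then 0 < |z + 1| < δ forces both bounds, so |(2z + 5)/(z + 11) − (3/10)| < ϵ.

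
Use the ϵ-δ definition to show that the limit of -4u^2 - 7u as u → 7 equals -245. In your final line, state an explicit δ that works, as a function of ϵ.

δ = min(1, ϵ/67)

Fix ϵ > 0. We want δ > 0 such that 0 < |u − 7| < δ implies |(-4u^2 - 7u) + 245| < ϵ.
(-4u^2 - 7u) + 245 = -4u^2 - 7u + 245 = (u − 7)(-4u - 35).
So |(-4u^2 - 7u) + 245| = |u − 7|·|-4u - 35|.
Assume first that |u − 7| < 1, so |u| < 8. Then |-4u - 35| ≤ 4·8 + 35 = 67.
Hence |(-4u^2 - 7u) + 245| ≤ 67|u − 7| < ϵ provided |u − 7| < ϵ/67.
Choosing δ = min(1, ϵ/67) ensures both conditions, hence |(-4u^2 - 7u) + 245| < ϵ.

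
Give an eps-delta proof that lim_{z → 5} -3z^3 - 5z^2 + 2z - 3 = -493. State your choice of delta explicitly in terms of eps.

delta = min(2, eps/385)

Suppose eps > 0. We want delta > 0 such that 0 < |z − 5| < delta implies |(-3z^3 - 5z^2 + 2z - 3) + 493| < eps.
(-3z^3 - 5z^2 + 2z - 3) + 493 = -3z^3 - 5z^2 + 2z + 490 = (z − 5)(-3z^2 - 20z - 98).
So |(-3z^3 - 5z^2 + 2z - 3) + 493| = |z − 5|·|-3z^2 - 20z - 98|.
Require delta ≤ 2. Then |z − 5| < 2 gives |z| < 7, and by the triangle inequality |-3z^2 - 20z - 98| ≤ 3·7^2 + 20·7 + 98 = 385.
Hence |(-3z^3 - 5z^2 + 2z - 3) + 493| ≤ 385|z − 5| < eps provided |z − 5| < eps/385.
Choosing delta = min(2, eps/385) ensures both conditions, hence |(-3z^3 - 5z^2 + 2z - 3) + 493| < eps.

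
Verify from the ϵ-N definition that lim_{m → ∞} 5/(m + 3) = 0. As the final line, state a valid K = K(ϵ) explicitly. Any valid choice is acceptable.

K = 5/ϵ

Fix ϵ > 0. For m ≥ 1, |5/(m + 3) − 0| = 5/(m + 3) ≤ 5/m.
We need 5/m < ϵ, i.e. m > 5/ϵ.
Take K = 5/ϵ. If m > K then |5/(m + 3)| ≤ 5/m < ϵ.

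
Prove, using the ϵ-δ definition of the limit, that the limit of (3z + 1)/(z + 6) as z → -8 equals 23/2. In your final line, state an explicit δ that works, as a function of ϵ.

Fix ϵ > 0. We want δ > 0 with 0 < |z + 8| < δ ⇒ |(3z + 1)/(z + 6) − (23/2)| < ϵ.
Combining over a common denominator, (3z + 1)/(z + 6) − (23/2) = [(3z + 1)·(-2) − (-23)·(z + 6)] / [(-2)·(z + 6)] = 17(z + 8) / ((-2)(z + 6)).
So |(3z + 1)/(z + 6) − (23/2)| = 17|z + 8| / (2·|z + 6|).
Restrict δ ≤ 1. Then |z + 8| < 1 gives |z + 6| = |(z + 8) + (-2)| ≥ 2 − 1 = 1.
Hence |(3z + 1)/(z + 6) − (23/2)| < 17|z + 8|/(2·1) = (17/2)|z + 8|, which is < ϵ once |z + 8| < (2/17)ϵ.
Take δ = min(1, (2/17)ϵ). Then 0 < |z + 8| < δ forces both bounds, so |(3z + 1)/(z + 6) − (23/2)| < ϵ.

δ = min(1, (2/17)ϵ)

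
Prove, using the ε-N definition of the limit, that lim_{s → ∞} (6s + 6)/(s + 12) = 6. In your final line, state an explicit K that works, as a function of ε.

K = 66/ε

Let ε > 0. We seek K > 0 such that s > K implies |(6s + 6)/(s + 12) − 6| < ε.
(6s + 6)/(s + 12) − 6 = ((6s + 6) − 6(s + 12)) / ((s + 12)) = -66/((s + 12)).
For s > 0 we have s + 12 > s, so |(6s + 6)/(s + 12) − 6| = 66/((s + 12)) < 66/(s) = 66/s.
Thus |(6s + 6)/(s + 12) − 6| < ε whenever s > 66/ε.
Take K = 66/ε. If s > K then |(6s + 6)/(s + 12) − 6| < 66/s < ε.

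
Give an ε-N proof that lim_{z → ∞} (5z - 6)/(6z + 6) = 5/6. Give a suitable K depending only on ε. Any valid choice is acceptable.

Fix ε > 0. We seek K > 0 such that z > K implies |(5z - 6)/(6z + 6) − (5/6)| < ε.
(5z - 6)/(6z + 6) − (5/6) = (6(5z - 6) − 5(6z + 6)) / (6(6z + 6)) = -66/(6(6z + 6)).
For z > 0 we have 6z + 6 > 6z, so |(5z - 6)/(6z + 6) − (5/6)| = 66/(6(6z + 6)) < 66/(6·6z) = (11/6)/z.
Thus |(5z - 6)/(6z + 6) − (5/6)| < ε whenever z > (11/6)/ε.
Take K = (11/6)/ε. If z > K then |(5z - 6)/(6z + 6) − (5/6)| < (11/6)/z < ε.

K = (11/6)/ε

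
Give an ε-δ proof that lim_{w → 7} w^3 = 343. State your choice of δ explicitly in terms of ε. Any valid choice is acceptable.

Fix ε > 0. We seek δ > 0 with 0 < |w − 7| < δ ⇒ |w^3 − 343| < ε.
Factor: w^3 − 343 = (w − 7)(w^2 + 7w + 49), so |w^3 − 343| = |w − 7|·|w^2 + 7w + 49|.
Restrict δ ≤ 2. Then |w − 7| < 2 gives |w| < 9, so by the triangle inequality |w^2 + 7w + 49| ≤ 9^2 + 7·9 + 49 = 193.
Hence |w^3 − 343| ≤ 193|w − 7|, which is < ε once |w − 7| < ε/193.
Take δ = min(2, ε/193). If 0 < |w − 7| < δ then both bounds hold and |w^3 − 343| ≤ 193|w − 7| < 193·(ε/193) = ε.

δ = min(2, ε/193)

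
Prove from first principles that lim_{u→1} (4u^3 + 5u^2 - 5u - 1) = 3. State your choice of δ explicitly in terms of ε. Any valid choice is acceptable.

Let ε > 0 be given. We want δ > 0 such that 0 < |u − 1| < δ implies |(4u^3 + 5u^2 - 5u - 1) − 3| < ε.
(4u^3 + 5u^2 - 5u - 1) − 3 = 4u^3 + 5u^2 - 5u - 4 = (u − 1)(4u^2 + 9u + 4).
So |(4u^3 + 5u^2 - 5u - 1) − 3| = |u − 1|·|4u^2 + 9u + 4|.
Require δ ≤ 1. Then |u − 1| < 1 gives |u| < 2, and by the triangle inequality |4u^2 + 9u + 4| ≤ 4·2^2 + 9·2 + 4 = 38.
Hence |(4u^3 + 5u^2 - 5u - 1) − 3| ≤ 38|u − 1| < ε provided |u − 1| < ε/38.
Choosing δ = min(1, ε/38) ensures both conditions, hence |(4u^3 + 5u^2 - 5u - 1) − 3| < ε.

δ = min(1, ε/38)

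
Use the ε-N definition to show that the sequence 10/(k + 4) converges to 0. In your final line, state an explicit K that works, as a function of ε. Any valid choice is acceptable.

K = 10/ε

Suppose ε > 0. For k ≥ 1, |10/(k + 4) − 0| = 10/(k + 4) ≤ 10/k.
We need 10/k < ε, i.e. k > 10/ε.
Take K = 10/ε. If k > K then |10/(k + 4)| ≤ 10/k < ε.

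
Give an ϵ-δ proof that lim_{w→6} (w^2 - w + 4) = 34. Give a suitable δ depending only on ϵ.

Let ϵ > 0. We want δ > 0 such that 0 < |w − 6| < δ implies |(w^2 - w + 4) − 34| < ϵ.
(w^2 - w + 4) − 34 = w^2 - w - 30 = (w − 6)(w + 5).
So |(w^2 - w + 4) − 34| = |w − 6|·|w + 5|.
Assume first that |w − 6| < 2, so |w| < 8. Then |w + 5| ≤ 8 + 5 = 13.
Hence |(w^2 - w + 4) − 34| ≤ 13|w − 6| < ϵ provided |w − 6| < ϵ/13.
Choosing δ = min(2, ϵ/13) ensures both conditions, hence |(w^2 - w + 4) − 34| < ϵ.

δ = min(2, ϵ/13)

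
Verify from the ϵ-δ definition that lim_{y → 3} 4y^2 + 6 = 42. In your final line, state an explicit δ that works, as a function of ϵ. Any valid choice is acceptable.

Let ϵ > 0. We want δ > 0 such that 0 < |y − 3| < δ implies |(4y^2 + 6) − 42| < ϵ.
(4y^2 + 6) − 42 = 4y^2 - 36 = (y − 3)(4y + 12).
So |(4y^2 + 6) − 42| = |y − 3|·|4y + 12|.
Assume first that |y − 3| < 2, so |y| < 5. Then |4y + 12| ≤ 4·5 + 12 = 32.
Hence |(4y^2 + 6) − 42| ≤ 32|y − 3| < ϵ provided |y − 3| < ϵ/32.
Choosing δ = min(2, ϵ/32) ensures both conditions, hence |(4y^2 + 6) − 42| < ϵ.

δ = min(2, ϵ/32)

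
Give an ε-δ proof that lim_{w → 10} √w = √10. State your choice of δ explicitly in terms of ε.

δ = min(10, √10·ε)

Fix ε > 0. We want δ > 0 such that 0 < |w − 10| < δ implies |√w − √10| < ε.
Rationalise: √w − √10 = (w − 10)/(√w + √10), so |√w − √10| = |w − 10|/(√w + √10).
Restrict δ ≤ 10 so that |w − 10| < 10 forces w > 0, and then √w + √10 > √10.
Hence |√w − √10| < |w − 10|/√10, which is < ε once |w − 10| < √10·ε.
Take δ = min(10, √10·ε). If 0 < |w − 10| < δ then w > 0 and |√w − √10| < |w − 10|/√10 < ε.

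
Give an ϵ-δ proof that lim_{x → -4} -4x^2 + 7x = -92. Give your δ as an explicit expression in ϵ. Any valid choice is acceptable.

δ = min(1, ϵ/43)

Let ϵ > 0. We want δ > 0 such that 0 < |x + 4| < δ implies |(-4x^2 + 7x) + 92| < ϵ.
(-4x^2 + 7x) + 92 = -4x^2 + 7x + 92 = (x + 4)(-4x + 23).
So |(-4x^2 + 7x) + 92| = |x + 4|·|-4x + 23|.
Assume first that |x + 4| < 1, so |x| < 5. Then |-4x + 23| ≤ 4·5 + 23 = 43.
Hence |(-4x^2 + 7x) + 92| ≤ 43|x + 4| < ϵ provided |x + 4| < ϵ/43.
Take δ = min(1, ϵ/43). Then 0 < |x + 4| < δ gives both |x + 4| < 1 and |x + 4| < ϵ/43, so |(-4x^2 + 7x) + 92| < ϵ.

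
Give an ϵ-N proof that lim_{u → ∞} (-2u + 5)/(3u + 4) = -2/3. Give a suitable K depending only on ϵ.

Fix ϵ > 0. We seek K > 0 such that u > K implies |(-2u + 5)/(3u + 4) + 2/3| < ϵ.
(-2u + 5)/(3u + 4) + 2/3 = (3(-2u + 5) − (-2)(3u + 4)) / (3(3u + 4)) = 23/(3(3u + 4)).
For u > 0 we have 3u + 4 > 3u, so |(-2u + 5)/(3u + 4) + 2/3| = 23/(3(3u + 4)) < 23/(3·3u) = (23/9)/u.
Thus |(-2u + 5)/(3u + 4) + 2/3| < ϵ whenever u > (23/9)/ϵ.
Take K = (23/9)/ϵ. If u > K then |(-2u + 5)/(3u + 4) + 2/3| < (23/9)/u < ϵ.

K = (23/9)/ϵ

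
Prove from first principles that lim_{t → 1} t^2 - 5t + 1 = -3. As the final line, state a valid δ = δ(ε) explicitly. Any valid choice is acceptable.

δ = min(1, ε/6)

Suppose ε > 0. We want δ > 0 such that 0 < |t − 1| < δ implies |(t^2 - 5t + 1) + 3| < ε.
(t^2 - 5t + 1) + 3 = t^2 - 5t + 4 = (t − 1)(t - 4).
So |(t^2 - 5t + 1) + 3| = |t − 1|·|t - 4|.
Assume first that |t − 1| < 1, so |t| < 2. Then |t - 4| ≤ 2 + 4 = 6.
Hence |(t^2 - 5t + 1) + 3| ≤ 6|t − 1| < ε provided |t − 1| < ε/6.
Take δ = min(1, ε/6). Then 0 < |t − 1| < δ gives both |t − 1| < 1 and |t − 1| < ε/6, so |(t^2 - 5t + 1) + 3| < ε.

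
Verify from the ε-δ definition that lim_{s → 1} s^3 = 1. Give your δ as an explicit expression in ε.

Let ε > 0 be given. We seek δ > 0 with 0 < |s − 1| < δ ⇒ |s^3 − 1| < ε.
Factor: s^3 − 1 = (s − 1)(s^2 + s + 1), so |s^3 − 1| = |s − 1|·|s^2 + s + 1|.
Impose δ ≤ 1 so that |s| < 2; then |s^2 + s + 1| ≤ 7.
Hence |s^3 − 1| ≤ 7|s − 1|, which is < ε once |s − 1| < ε/7.
Take δ = min(1, ε/7). If 0 < |s − 1| < δ then both bounds hold and |s^3 − 1| ≤ 7|s − 1| < 7·(ε/7) = ε.

δ = min(1, ε/7)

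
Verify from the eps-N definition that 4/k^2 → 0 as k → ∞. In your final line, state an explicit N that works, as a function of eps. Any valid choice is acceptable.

Suppose eps > 0. For k ≥ 1, |4/k^2 − 0| = 4/k^2.
4/k^2 < eps ⇔ k^2 > 4/eps ⇔ k > (4/eps)^{1/2}.
Take N = (4/eps)^{1/2}. Then k > N implies 4/k^2 < eps.

N = (4/eps)^{1/2}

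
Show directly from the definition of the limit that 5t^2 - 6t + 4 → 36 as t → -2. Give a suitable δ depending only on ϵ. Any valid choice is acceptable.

δ = min(2, ϵ/36)

Let ϵ > 0 be given. We want δ > 0 such that 0 < |t + 2| < δ implies |(5t^2 - 6t + 4) − 36| < ϵ.
(5t^2 - 6t + 4) − 36 = 5t^2 - 6t - 32 = (t + 2)(5t - 16).
So |(5t^2 - 6t + 4) − 36| = |t + 2|·|5t - 16|.
Require δ ≤ 2. Then |t + 2| < 2 gives |t| < 4, and by the triangle inequality |5t - 16| ≤ 5·4 + 16 = 36.
Hence |(5t^2 - 6t + 4) − 36| ≤ 36|t + 2| < ϵ provided |t + 2| < ϵ/36.
Take δ = min(2, ϵ/36). Then 0 < |t + 2| < δ gives both |t + 2| < 2 and |t + 2| < ϵ/36, so |(5t^2 - 6t + 4) − 36| < ϵ.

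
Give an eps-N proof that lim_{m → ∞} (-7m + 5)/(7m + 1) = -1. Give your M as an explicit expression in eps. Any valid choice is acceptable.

Fix eps > 0. For m ≥ 1, |(-7m + 5)/(7m + 1) + 1| = |42|/(7(7m + 1)) = 42/(7(7m + 1)).
Since 7m + 1 ≥ 7m for m ≥ 1, this is ≤ 42/(7·7m) = (6/7)/m.
So |(-7m + 5)/(7m + 1) + 1| < eps whenever m > (6/7)/eps.
Take M = (6/7)/eps. If m > M then |(-7m + 5)/(7m + 1) + 1| ≤ (6/7)/m < eps.

M = (6/7)/eps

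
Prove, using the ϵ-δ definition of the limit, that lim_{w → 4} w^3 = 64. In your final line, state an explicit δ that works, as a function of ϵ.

Let ϵ > 0. We seek δ > 0 with 0 < |w − 4| < δ ⇒ |w^3 − 64| < ϵ.
Factor: w^3 − 64 = (w − 4)(w^2 + 4w + 16), so |w^3 − 64| = |w − 4|·|w^2 + 4w + 16|.
Impose δ ≤ 2 so that |w| < 6; then |w^2 + 4w + 16| ≤ 76.
Hence |w^3 − 64| ≤ 76|w − 4|, which is < ϵ once |w − 4| < ϵ/76.
Take δ = min(2, ϵ/76). If 0 < |w − 4| < δ then both bounds hold and |w^3 − 64| ≤ 76|w − 4| < 76·(ϵ/76) = ϵ.

δ = min(2, ϵ/76)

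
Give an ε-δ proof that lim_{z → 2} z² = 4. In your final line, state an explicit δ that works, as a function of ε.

Fix ε > 0. We seek δ > 0 with 0 < |z − 2| < δ ⇒ |z² − 4| < ε.
Factor: z² − 4 = (z − 2)(z + 2), so |z² − 4| = |z − 2|·|z + 2|.
Impose δ ≤ 2 so that |z| < 4; then |z + 2| ≤ 6.
Hence |z² − 4| ≤ 6|z − 2|, which is < ε once |z − 2| < ε/6.
Take δ = min(2, ε/6). If 0 < |z − 2| < δ then both bounds hold and |z² − 4| ≤ 6|z − 2| < 6·(ε/6) = ε.

δ = min(2, ε/6)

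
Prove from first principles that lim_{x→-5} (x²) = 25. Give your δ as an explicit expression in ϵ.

Let ϵ > 0 be given. We seek δ > 0 with 0 < |x + 5| < δ ⇒ |x² − 25| < ϵ.
Factor: x² − 25 = (x + 5)(x - 5), so |x² − 25| = |x + 5|·|x - 5|.
Impose δ ≤ 1 so that |x| < 6; then |x - 5| ≤ 11.
Hence |x² − 25| ≤ 11|x + 5|, which is < ϵ once |x + 5| < ϵ/11.
Take δ = min(1, ϵ/11). If 0 < |x + 5| < δ then both bounds hold and |x² − 25| ≤ 11|x + 5| < 11·(ϵ/11) = ϵ.

δ = min(1, ϵ/11)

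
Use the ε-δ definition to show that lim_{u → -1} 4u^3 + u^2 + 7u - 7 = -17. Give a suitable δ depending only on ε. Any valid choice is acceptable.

δ = min(1, ε/32)

Let ε > 0. We want δ > 0 such that 0 < |u + 1| < δ implies |(4u^3 + u^2 + 7u - 7) + 17| < ε.
(4u^3 + u^2 + 7u - 7) + 17 = 4u^3 + u^2 + 7u + 10 = (u + 1)(4u^2 - 3u + 10).
So |(4u^3 + u^2 + 7u - 7) + 17| = |u + 1|·|4u^2 - 3u + 10|.
Require δ ≤ 1. Then |u + 1| < 1 gives |u| < 2, and by the triangle inequality |4u^2 - 3u + 10| ≤ 4·2^2 + 3·2 + 10 = 32.
Hence |(4u^3 + u^2 + 7u - 7) + 17| ≤ 32|u + 1| < ε provided |u + 1| < ε/32.
Take δ = min(1, ε/32). Then 0 < |u + 1| < δ gives both |u + 1| < 1 and |u + 1| < ε/32, so |(4u^3 + u^2 + 7u - 7) + 17| < ε.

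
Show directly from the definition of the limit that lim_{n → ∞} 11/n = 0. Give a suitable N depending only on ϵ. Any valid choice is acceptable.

Let ϵ > 0. For n ≥ 1, |11/n − 0| = 11/(n) ≤ 11/n.
We need 11/n < ϵ, i.e. n > 11/ϵ.
Take N = 11/ϵ. If n > N then |11/n| ≤ 11/n < ϵ.

N = 11/ϵ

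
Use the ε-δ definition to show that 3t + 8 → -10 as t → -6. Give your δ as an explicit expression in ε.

δ = ε/3

Suppose ε > 0. We need δ > 0 so that 0 < |t + 6| < δ implies |(3t + 8) + 10| < ε.
Since (3t + 8) + 10 = 3(t + 6), we have |(3t + 8) + 10| = 3|t + 6|.
So 3|t + 6| < ε exactly when |t + 6| < ε/3.
Take δ = ε/3. If 0 < |t + 6| < δ then |(3t + 8) + 10| = 3|t + 6| < 3·(ε/3) = ε.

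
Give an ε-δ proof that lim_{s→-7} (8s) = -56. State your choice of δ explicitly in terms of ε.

Suppose ε > 0. We need δ > 0 so that 0 < |s + 7| < δ implies |(8s) + 56| < ε.
Since (8s) + 56 = 8(s + 7), we have |(8s) + 56| = 8|s + 7|.
Thus it suffices that |s + 7| < ε/8.
Choosing δ = ε/8 gives |(8s) + 56| = 8|s + 7| < ε whenever |s + 7| < δ.

δ = ε/8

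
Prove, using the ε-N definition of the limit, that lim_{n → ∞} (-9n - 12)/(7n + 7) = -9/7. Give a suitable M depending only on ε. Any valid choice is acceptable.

Fix ε > 0. For n ≥ 1, |(-9n - 12)/(7n + 7) + 9/7| = |-21|/(7(7n + 7)) = 21/(7(7n + 7)).
Since 7n + 7 ≥ 7n for n ≥ 1, this is ≤ 21/(7·7n) = (3/7)/n.
So |(-9n - 12)/(7n + 7) + 9/7| < ε whenever n > (3/7)/ε.
Take M = (3/7)/ε. If n > M then |(-9n - 12)/(7n + 7) + 9/7| ≤ (3/7)/n < ε.

M = (3/7)/ε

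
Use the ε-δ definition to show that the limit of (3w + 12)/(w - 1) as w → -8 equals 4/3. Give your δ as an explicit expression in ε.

Let ε > 0 be given. We want δ > 0 with 0 < |w + 8| < δ ⇒ |(3w + 12)/(w - 1) − (4/3)| < ε.
Combining over a common denominator, (3w + 12)/(w - 1) − (4/3) = [(3w + 12)·(-9) − (-12)·(w - 1)] / [(-9)·(w - 1)] = -15(w + 8) / ((-9)(w - 1)).
So |(3w + 12)/(w - 1) − (4/3)| = 15|w + 8| / (9·|w − 1|).
Restrict δ ≤ 9/2. Then |w + 8| < 9/2 gives |w − 1| = |(w + 8) + (-9)| ≥ 9 − 9/2 = 9/2.
Hence |(3w + 12)/(w - 1) − (4/3)| < 15|w + 8|/(9·(9/2)) = (10/27)|w + 8|, which is < ε once |w + 8| < (27/10)ε.
Take δ = min(9/2, (27/10)ε). Then 0 < |w + 8| < δ forces both bounds, so |(3w + 12)/(w - 1) − (4/3)| < ε.

δ = min(9/2, (27/10)ε)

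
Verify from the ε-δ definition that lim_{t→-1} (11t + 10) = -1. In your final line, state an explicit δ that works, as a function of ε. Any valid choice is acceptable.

δ = ε/11

Suppose ε > 0. We need δ > 0 so that 0 < |t + 1| < δ implies |(11t + 10) + 1| < ε.
|(11t + 10) + 1| = |11t + 11| = 11|t + 1|.
So 11|t + 1| < ε exactly when |t + 1| < ε/11.
Take δ = ε/11. If 0 < |t + 1| < δ then |(11t + 10) + 1| = 11|t + 1| < 11·(ε/11) = ε.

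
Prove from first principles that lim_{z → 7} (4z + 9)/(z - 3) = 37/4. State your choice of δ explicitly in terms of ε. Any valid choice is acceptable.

Suppose ε > 0. We want δ > 0 with 0 < |z − 7| < δ ⇒ |(4z + 9)/(z - 3) − (37/4)| < ε.
Combining over a common denominator, (4z + 9)/(z - 3) − (37/4) = [(4z + 9)·4 − 37·(z - 3)] / [4·(z - 3)] = -21(z − 7) / (4(z - 3)).
So |(4z + 9)/(z - 3) − (37/4)| = 21|z − 7| / (4·|z − 3|).
Require δ ≤ 2, so |z − 3| ≥ |4| − |z − 7| > 4 − 2 = 2.
Hence |(4z + 9)/(z - 3) − (37/4)| < 21|z − 7|/(4·2) = (21/8)|z − 7|, which is < ε once |z − 7| < (8/21)ε.
Take δ = min(2, (8/21)ε). Then 0 < |z − 7| < δ forces both bounds, so |(4z + 9)/(z - 3) − (37/4)| < ε.

δ = min(2, (8/21)ε)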